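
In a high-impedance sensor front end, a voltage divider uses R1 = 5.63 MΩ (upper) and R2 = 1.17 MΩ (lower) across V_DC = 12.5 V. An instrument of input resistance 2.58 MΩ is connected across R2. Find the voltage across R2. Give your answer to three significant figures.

V_out ≈ 1.56 V

First combine the lower leg with the load: R2 ‖ R_L = 0.8050 MΩ.
Voltage divider with the loaded lower leg: V_out = 12.5 × 0.8050/(5.63 + 0.8050) = 12.5 × 0.1251 = 1.564 V.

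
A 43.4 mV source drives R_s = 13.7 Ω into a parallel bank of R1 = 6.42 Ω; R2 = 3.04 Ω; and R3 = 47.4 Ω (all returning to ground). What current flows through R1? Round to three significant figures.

I ≈ 0.853 mA

Parallel bank: R_p = 1/(1/6.42 + 1/3.04 + 1/47.4) = 1.977 Ω.
V_A = 43.4 × 1.977/15.68 = 5.473 mV.
I(R1) = V_A / R1 = 5.473/6.42 = 0.8525 mA.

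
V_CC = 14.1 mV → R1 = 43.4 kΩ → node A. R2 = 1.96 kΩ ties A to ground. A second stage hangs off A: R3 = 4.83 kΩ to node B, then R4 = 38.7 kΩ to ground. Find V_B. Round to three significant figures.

V_B ≈ 0.519 mV

Looking into the second stage from A: R3 + R4 = 43.53 kΩ appears in parallel with R2.
R2 ‖ (R3+R4) = 1.876 kΩ.
So V_A = 14.1 × 0.04143 = 0.5841 mV.
V_B = V_A × 0.8890 = 0.5193 mV.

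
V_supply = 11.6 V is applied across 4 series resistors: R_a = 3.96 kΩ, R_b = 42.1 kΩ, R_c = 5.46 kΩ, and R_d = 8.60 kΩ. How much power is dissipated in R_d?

Series current I = V_supply/ΣR = 11.6/60.12 = 0.1929 mA.
V(R_d) = I·R = 1.659 V; P = V·I = 1.659 × 0.1929 = 0.3202 mW.

P ≈ 0.320 mW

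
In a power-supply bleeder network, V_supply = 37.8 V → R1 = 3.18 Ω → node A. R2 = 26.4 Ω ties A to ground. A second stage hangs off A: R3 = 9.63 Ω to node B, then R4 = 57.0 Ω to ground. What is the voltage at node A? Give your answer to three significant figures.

V_A ≈ 32.4 V

The second stage (R3 + R4 = 66.63 Ω) loads node A in parallel with R2.
R2 ‖ (R3+R4) = 18.91 Ω.
First divider: V_A = V_supply · 18.91/(3.18 + 18.91) = 32.36 V.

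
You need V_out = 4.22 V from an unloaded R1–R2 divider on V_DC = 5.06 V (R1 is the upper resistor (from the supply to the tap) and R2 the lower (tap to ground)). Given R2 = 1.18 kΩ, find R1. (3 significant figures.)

R1 ≈ 0.235 kΩ

V_out/V_DC = R2/(R1+R2) = 0.8340.
R1 = R2·(1/k − 1) = 1.18 × 0.1991 = 0.2349 kΩ.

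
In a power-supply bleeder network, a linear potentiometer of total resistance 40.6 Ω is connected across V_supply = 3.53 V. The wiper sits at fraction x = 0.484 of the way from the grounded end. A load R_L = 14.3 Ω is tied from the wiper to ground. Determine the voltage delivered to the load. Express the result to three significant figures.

V_out ≈ 1.00 V

Split the track: R_lower = x·R_p = 19.65 Ω, R_upper = (1−x)·R_p = 20.95 Ω.
Lower segment in parallel with the load: 19.65 ‖ 14.3 = 8.277 Ω.
V_out = 3.53 × 8.277/(20.95 + 8.277) = 0.9997 V.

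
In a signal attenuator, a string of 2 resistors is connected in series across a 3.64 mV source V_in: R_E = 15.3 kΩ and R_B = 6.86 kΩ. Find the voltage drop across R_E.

Total series resistance ΣR = 15.3 + 6.86 = 22.16 kΩ.
Voltage divider: V = V_in · (15.30 / 22.16) = 3.64 × 0.6904 = 2.513 mV.

V ≈ 2.51 mV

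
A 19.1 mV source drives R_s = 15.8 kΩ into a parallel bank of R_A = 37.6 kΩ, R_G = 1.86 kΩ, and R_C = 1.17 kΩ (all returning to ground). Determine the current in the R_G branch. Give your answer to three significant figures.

Parallel bank: R_p = 1/(1/37.6 + 1/1.86 + 1/1.17) = 0.7048 kΩ.
Node voltage V_A = V_s · R_p/(R_s + R_p) = 19.1 × 0.04270 = 0.8156 mV.
Branch current I = V_A/R_G = 0.8156/1.86 = 0.4385 µA.
(Check via current divider: I_total = 1.157 µA; share G_k/ΣG = 0.3789 → same result.)

I ≈ 0.438 µA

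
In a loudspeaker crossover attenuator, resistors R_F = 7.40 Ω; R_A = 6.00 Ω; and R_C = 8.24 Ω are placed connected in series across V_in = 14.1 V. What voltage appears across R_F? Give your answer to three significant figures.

Series total: ΣR = 7.40 + 6.00 + 8.24 = 21.64 Ω.
V = V_in · R/ΣR = 14.1 × 0.3420 = 4.822 V.

V ≈ 4.82 V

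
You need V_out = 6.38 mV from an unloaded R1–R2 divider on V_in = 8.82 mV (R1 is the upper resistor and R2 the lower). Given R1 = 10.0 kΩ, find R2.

Required fraction k = V_out/V_in = 0.7234.
R2 = R1 · 0.7234/(1 − 0.7234) = 26.15 kΩ.

R2 ≈ 26.1 kΩ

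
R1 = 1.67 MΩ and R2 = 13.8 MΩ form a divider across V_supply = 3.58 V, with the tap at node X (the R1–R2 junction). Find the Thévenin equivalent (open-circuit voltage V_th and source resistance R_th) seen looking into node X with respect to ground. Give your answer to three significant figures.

V_th ≈ 3.19 V, R_th ≈ 1.49 MΩ

V_th is the unloaded tap voltage: V_supply · R2/(R1+R2) = 3.58 × 0.8920 = 3.194 V.
With V_supply suppressed (replaced by a short), R_th = R1 ‖ R2 = (1.670 × 13.8)/(1.670 + 13.8) = 1.490 MΩ.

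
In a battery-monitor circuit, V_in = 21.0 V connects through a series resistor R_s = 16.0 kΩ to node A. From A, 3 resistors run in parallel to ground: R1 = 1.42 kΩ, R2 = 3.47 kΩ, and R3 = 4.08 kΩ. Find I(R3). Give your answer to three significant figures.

Equivalent of the parallel group: R_p = 0.8081 kΩ.
V_A by voltage divider: V_A = 21.0 × 0.8081/(16.0 + 0.8081) = 1.010 V.
Branch current I = V_A/R3 = 1.010/4.08 = 0.2475 mA.
(Check via current divider: I_total = 1.249 mA; share G_k/ΣG = 0.1981 → same result.)

I ≈ 0.247 mA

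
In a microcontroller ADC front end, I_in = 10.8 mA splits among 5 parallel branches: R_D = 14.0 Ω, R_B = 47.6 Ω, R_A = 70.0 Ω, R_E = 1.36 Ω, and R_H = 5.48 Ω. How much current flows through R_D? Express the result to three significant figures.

I ≈ 0.753 mA

ΣG = 1/14.0 + 1/47.6 + 1/70.0 + 1/1.36 + 1/5.48 = 1.024.
R_D takes the fraction G_k/ΣG = 0.07143/1.024 = 0.06972, so I = 10.8 × 0.06972 = 0.7530 mA.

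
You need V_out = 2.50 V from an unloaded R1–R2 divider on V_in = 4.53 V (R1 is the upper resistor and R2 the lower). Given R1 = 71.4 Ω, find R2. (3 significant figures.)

R2 ≈ 87.9 Ω

The divider ratio is R2/(R1+R2) = 2.50/4.53 = 0.5519.
Rearranging, R2 = R1·k/(1−k) = 71.4 × 1.232 = 87.93 Ω.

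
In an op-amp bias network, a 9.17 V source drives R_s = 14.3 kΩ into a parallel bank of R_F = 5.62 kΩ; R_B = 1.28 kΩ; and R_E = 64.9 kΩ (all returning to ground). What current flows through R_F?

I ≈ 0.109 mA

Equivalent of the parallel group: R_p = 1.026 kΩ.
Node voltage V_A = V_in · R_p/(R_s + R_p) = 9.17 × 0.06695 = 0.6139 V.
I(R_F) = V_A / R_F = 0.6139/5.62 = 0.1092 mA.
(Check via current divider: I_total = 0.5983 mA; share G_k/ΣG = 0.1826 → same result.)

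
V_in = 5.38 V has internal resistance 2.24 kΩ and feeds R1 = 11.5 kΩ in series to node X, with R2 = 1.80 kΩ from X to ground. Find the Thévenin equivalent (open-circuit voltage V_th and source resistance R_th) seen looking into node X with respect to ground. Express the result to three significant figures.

V_th ≈ 0.623 V, R_th ≈ 1.59 kΩ

R1' = 2.24 + 11.5 = 13.74 kΩ (source resistance + R1).
V_th is the unloaded tap voltage: V_in · R2/(R1'+R2) = 5.38 × 0.1158 = 0.6232 V.
Zeroing V_in shorts the top of R1' to ground, so R_th = R1' ‖ R2 = 1.592 kΩ.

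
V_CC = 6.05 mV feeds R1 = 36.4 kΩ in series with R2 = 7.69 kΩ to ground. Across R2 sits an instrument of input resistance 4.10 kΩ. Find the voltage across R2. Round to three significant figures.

V_out ≈ 0.414 mV

R2 ‖ R_L = (7.69 × 4.10)/(7.69 + 4.10) = 2.674 kΩ.
Voltage divider with the loaded lower leg: V_out = 6.05 × 2.674/(36.4 + 2.674) = 6.05 × 0.06844 = 0.4141 mV.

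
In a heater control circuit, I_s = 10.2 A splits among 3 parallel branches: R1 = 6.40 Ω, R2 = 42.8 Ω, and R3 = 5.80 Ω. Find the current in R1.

Conductances: ΣG = 1/6.40 + 1/42.8 + 1/5.80 = 0.3520 (1/Ω).
R1 takes the fraction G_k/ΣG = 0.1562/0.3520 = 0.4439, so I = 10.2 × 0.4439 = 4.527 A.

I ≈ 4.53 A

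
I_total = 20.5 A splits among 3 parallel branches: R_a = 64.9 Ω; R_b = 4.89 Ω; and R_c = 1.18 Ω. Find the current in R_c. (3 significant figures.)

I ≈ 16.3 A

Total conductance ΣG = 1/64.9 + 1/4.89 + 1/1.18 = 1.067 (units of 1/Ω).
R_c takes the fraction G_k/ΣG = 0.8475/1.067 = 0.7940, so I = 20.5 × 0.7940 = 16.28 A.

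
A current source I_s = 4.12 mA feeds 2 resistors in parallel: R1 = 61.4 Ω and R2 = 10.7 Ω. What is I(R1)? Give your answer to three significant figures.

I ≈ 0.611 mA

With just two branches, the current splits inversely with resistance.
So I = 4.12 × 10.7/72.10 = 0.6114 mA.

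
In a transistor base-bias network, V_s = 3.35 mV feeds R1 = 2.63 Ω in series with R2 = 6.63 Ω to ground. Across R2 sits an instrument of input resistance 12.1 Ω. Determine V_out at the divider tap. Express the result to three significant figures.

V_out ≈ 2.08 mV

The load sits in parallel with R2, giving an effective lower resistance R2' = R2·R_L/(R2+R_L) = 4.283 Ω.
Then V_out = V_s · R2'/(R1 + R2') = 3.35 × 4.283/6.913 = 2.076 mV.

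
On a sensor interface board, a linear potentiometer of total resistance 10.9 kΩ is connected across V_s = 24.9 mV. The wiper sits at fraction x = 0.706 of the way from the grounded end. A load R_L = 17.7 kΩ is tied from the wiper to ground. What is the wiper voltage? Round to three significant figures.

Split the track: R_lower = x·R_p = 7.695 kΩ, R_upper = (1−x)·R_p = 3.205 kΩ.
(x·R_p) ‖ R_L = 5.364 kΩ.
V_out = 24.9 × 5.364/(3.205 + 5.364) = 15.59 mV.
(Unloaded: V_out = x·V_s = 17.6 mV.)

V_out ≈ 15.6 mV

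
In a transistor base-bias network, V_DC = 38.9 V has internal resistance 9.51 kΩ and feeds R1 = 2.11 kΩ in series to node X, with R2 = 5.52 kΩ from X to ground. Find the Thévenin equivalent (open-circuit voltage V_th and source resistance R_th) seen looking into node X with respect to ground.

R1' = 9.51 + 2.11 = 11.62 kΩ (source resistance + R1).
Open-circuit (no load on X): V_th = V_DC · R2/(R1' + R2) = 38.9 × 5.52/(11.62 + 5.52) = 12.53 V.
With V_DC suppressed (replaced by a short), R_th = R1' ‖ R2 = (11.62 × 5.52)/(11.62 + 5.52) = 3.742 kΩ.

V_th ≈ 12.5 V, R_th ≈ 3.74 kΩ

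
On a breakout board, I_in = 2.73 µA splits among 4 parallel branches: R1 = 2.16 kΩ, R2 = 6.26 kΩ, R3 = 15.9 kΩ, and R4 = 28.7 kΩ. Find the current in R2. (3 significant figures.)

Conductances: ΣG = 1/2.16 + 1/6.26 + 1/15.9 + 1/28.7 = 0.7204 (1/kΩ).
R2 takes the fraction G_k/ΣG = 0.1597/0.7204 = 0.2217, so I = 2.73 × 0.2217 = 0.6053 µA.

I ≈ 0.605 µA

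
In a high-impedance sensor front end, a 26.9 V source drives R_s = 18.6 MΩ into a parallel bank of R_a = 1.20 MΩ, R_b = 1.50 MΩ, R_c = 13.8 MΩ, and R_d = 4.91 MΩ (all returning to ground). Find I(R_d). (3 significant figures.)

Combine the parallel branches: R_p = (1/1.20 + 1/1.50 + 1/13.8 + 1/4.91)⁻¹ = 0.5630 MΩ.
V_A by voltage divider: V_A = 26.9 × 0.5630/(18.6 + 0.5630) = 0.7903 V.
I(R_d) = V_A / R_d = 0.7903/4.91 = 0.1610 µA.
(Check via current divider: I_total = 1.404 µA; share G_k/ΣG = 0.1147 → same result.)

I ≈ 0.161 µA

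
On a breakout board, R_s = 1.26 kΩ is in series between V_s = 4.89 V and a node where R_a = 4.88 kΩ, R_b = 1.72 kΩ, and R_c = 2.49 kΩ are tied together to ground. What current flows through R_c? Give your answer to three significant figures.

I ≈ 0.787 mA

Equivalent of the parallel group: R_p = 0.8418 kΩ.
V_A = 4.89 × 0.8418/2.102 = 1.959 V.
I(R_c) = V_A / R_c = 1.959/2.49 = 0.7866 mA.
(Check via current divider: I_total = 2.327 mA; share G_k/ΣG = 0.3381 → same result.)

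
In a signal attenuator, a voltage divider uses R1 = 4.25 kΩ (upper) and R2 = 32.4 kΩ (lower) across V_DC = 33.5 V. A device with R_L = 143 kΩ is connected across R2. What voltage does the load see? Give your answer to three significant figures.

The load sits in parallel with R2, giving an effective lower resistance R2' = R2·R_L/(R2+R_L) = 26.42 kΩ.
Then V_out = V_DC · R2'/(R1 + R2') = 33.5 × 26.42/30.67 = 28.86 V.

V_out ≈ 28.9 V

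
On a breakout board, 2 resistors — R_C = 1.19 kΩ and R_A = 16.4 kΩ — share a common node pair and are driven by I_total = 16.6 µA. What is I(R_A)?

For two parallel branches, I_k = I_total · (other R)/(sum of R).
I(R_A) = 16.6 × 1.19/(1.19 + 16.4) = 16.6 × 0.06765 = 1.123 µA.

I ≈ 1.12 µA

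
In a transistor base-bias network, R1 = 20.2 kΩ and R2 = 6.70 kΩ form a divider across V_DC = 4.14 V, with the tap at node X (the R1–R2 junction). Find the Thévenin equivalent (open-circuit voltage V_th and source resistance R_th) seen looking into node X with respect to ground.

Open-circuit (no load on X): V_th = V_DC · R2/(R1 + R2) = 4.14 × 6.70/(20.20 + 6.70) = 1.031 V.
Looking into X with the source shorted: R_th = R1·R2/(R1+R2) = 20.20 × 6.70/26.90 = 5.031 kΩ.

V_th ≈ 1.03 V, R_th ≈ 5.03 kΩ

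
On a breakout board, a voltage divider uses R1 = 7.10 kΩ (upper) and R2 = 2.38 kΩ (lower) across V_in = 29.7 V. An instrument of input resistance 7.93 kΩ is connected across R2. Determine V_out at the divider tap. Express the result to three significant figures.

V_out ≈ 6.09 V

R2 ‖ R_L = (2.38 × 7.93)/(2.38 + 7.93) = 1.831 kΩ.
Now apply the divider: V_out = 29.7 × 0.2050 = 6.088 V.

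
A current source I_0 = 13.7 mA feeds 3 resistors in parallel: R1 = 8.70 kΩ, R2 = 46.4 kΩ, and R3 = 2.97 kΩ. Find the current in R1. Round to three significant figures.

I ≈ 3.33 mA

ΣG = 1/8.70 + 1/46.4 + 1/2.97 = 0.4732.
Current divider: I(R1) = I_0 · G_k/ΣG = 13.7 × (0.1149/0.4732) = 13.7 × 0.2429 = 3.328 mA.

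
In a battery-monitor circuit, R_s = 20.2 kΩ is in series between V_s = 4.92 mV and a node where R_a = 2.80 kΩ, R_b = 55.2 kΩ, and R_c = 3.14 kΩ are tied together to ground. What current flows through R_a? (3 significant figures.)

I ≈ 0.117 µA

Equivalent of the parallel group: R_p = 1.441 kΩ.
Node voltage V_A = V_s · R_p/(R_s + R_p) = 4.92 × 0.06661 = 0.3277 mV.
I(R_a) = V_A / R_a = 0.3277/2.80 = 0.1170 µA.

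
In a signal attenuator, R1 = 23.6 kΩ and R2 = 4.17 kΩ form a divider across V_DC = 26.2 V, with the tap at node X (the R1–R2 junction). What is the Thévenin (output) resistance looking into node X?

Looking into X with the source shorted: R_th = R1·R2/(R1+R2) = 23.60 × 4.17/27.77 = 3.544 kΩ.

R_th ≈ 3.54 kΩ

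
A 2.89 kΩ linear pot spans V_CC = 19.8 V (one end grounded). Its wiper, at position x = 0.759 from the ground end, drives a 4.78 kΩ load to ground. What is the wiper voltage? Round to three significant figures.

The pot divides into 0.6965 kΩ above the wiper and 2.194 kΩ below.
(x·R_p) ‖ R_L = 1.504 kΩ.
Loaded-divider output: V_out = 19.8 × 0.6834 = 13.53 V.

V_out ≈ 13.5 V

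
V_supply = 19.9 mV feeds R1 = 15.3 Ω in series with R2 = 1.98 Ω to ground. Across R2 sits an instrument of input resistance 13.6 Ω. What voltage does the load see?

First combine the lower leg with the load: R2 ‖ R_L = 1.728 Ω.
Voltage divider with the loaded lower leg: V_out = 19.9 × 1.728/(15.3 + 1.728) = 19.9 × 0.1015 = 2.020 mV.

V_out ≈ 2.02 mV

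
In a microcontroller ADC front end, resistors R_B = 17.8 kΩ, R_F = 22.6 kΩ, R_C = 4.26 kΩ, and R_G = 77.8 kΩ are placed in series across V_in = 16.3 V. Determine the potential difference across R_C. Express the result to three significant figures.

Total series resistance ΣR = 17.8 + 22.6 + 4.26 + 77.8 = 122.5 kΩ.
V = V_in · R/ΣR = 16.3 × 0.03479 = 0.5670 V.

V ≈ 0.567 V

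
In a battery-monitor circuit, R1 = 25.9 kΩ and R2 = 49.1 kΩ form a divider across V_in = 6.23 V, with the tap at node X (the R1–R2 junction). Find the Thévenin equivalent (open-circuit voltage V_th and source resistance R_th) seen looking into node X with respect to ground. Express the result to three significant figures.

Open-circuit (no load on X): V_th = V_in · R2/(R1 + R2) = 6.23 × 49.1/(25.90 + 49.1) = 4.079 V.
Looking into X with the source shorted: R_th = R1·R2/(R1+R2) = 25.90 × 49.1/75.00 = 16.96 kΩ.

V_th ≈ 4.08 V, R_th ≈ 17.0 kΩ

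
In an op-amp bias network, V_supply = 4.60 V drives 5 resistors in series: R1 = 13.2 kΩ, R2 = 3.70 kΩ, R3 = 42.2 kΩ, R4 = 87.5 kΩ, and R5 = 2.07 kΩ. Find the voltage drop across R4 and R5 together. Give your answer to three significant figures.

V ≈ 2.77 V

Series total: ΣR = 13.2 + 3.70 + 42.2 + 87.5 + 2.07 = 148.7 kΩ.
R_{R4..R5} = 87.5 + 2.07 = 89.57 kΩ.
Voltage divider: V = V_supply · (89.57 / 148.7) = 4.60 × 0.6025 = 2.771 V.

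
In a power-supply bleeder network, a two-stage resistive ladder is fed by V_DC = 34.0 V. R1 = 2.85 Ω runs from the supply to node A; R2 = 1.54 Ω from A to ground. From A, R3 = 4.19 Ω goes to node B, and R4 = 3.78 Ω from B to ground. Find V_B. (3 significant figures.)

V_B ≈ 5.03 V

Looking into the second stage from A: R3 + R4 = 7.970 Ω appears in parallel with R2.
Effective lower resistance at A: R2 ‖ 7.970 = 1.291 Ω.
First divider: V_A = V_DC · 1.291/(2.85 + 1.291) = 10.60 V.
Then the unloaded second divider: V_B = V_A × R4/(R3+R4) = 10.60 × 0.4743 = 5.026 V.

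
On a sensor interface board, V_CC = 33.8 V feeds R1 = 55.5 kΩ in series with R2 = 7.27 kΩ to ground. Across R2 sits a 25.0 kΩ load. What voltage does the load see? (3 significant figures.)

V_out ≈ 3.11 V

The load sits in parallel with R2, giving an effective lower resistance R2' = R2·R_L/(R2+R_L) = 5.632 kΩ.
Then V_out = V_CC · R2'/(R1 + R2') = 33.8 × 5.632/61.13 = 3.114 V.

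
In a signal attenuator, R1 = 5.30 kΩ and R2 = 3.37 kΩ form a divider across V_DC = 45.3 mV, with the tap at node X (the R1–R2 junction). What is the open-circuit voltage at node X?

V_th ≈ 17.6 mV

With X open, the divider is unloaded: V_th = 45.3 × 3.37/8.670 = 17.61 mV.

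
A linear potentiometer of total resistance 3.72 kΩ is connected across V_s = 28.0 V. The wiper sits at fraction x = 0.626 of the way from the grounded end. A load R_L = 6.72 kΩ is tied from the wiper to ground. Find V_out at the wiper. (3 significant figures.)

Split the track: R_lower = x·R_p = 2.329 kΩ, R_upper = (1−x)·R_p = 1.391 kΩ.
(x·R_p) ‖ R_L = 1.729 kΩ.
Loaded-divider output: V_out = 28.0 × 0.5542 = 15.52 V.

V_out ≈ 15.5 V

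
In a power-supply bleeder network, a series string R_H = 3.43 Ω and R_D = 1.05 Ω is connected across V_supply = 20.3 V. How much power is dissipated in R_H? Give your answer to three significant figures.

P ≈ 70.4 W

Series current I = V_supply/ΣR = 20.3/4.480 = 4.531 A.
P(R_H) = I²·R_H = (4.531)² × 3.43 = 70.43 W.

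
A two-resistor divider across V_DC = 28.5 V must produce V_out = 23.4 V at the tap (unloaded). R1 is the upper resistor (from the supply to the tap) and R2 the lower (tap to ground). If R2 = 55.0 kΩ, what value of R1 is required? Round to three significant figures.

R1 ≈ 12.0 kΩ

Required fraction k = V_out/V_DC = 0.8211.
So R1 = R2 · (V_DC/V_out − 1) = 55.0 × (28.5/23.4 − 1) = 55.0 × 0.2179 = 11.99 kΩ.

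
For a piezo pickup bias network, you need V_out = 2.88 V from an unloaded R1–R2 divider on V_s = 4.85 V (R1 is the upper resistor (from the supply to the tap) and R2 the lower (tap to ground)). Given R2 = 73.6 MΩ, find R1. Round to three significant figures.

V_out/V_s = R2/(R1+R2) = 0.5938.
Rearranging, R1 = R2·(1−k)/k = 73.6 × 0.6840 = 50.34 MΩ.

R1 ≈ 50.3 MΩ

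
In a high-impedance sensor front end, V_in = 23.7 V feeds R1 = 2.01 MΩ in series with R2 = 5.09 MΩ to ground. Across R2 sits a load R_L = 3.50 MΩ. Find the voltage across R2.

First combine the lower leg with the load: R2 ‖ R_L = 2.074 MΩ.
Now apply the divider: V_out = 23.7 × 0.5078 = 12.04 V.
(Unloaded it would be 17.0 V; the load pulls it down.)

V_out ≈ 12.0 V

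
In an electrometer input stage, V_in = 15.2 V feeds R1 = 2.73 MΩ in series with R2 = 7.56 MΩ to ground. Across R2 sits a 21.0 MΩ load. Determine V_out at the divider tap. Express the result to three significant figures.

V_out ≈ 10.2 V

R2 ‖ R_L = (7.56 × 21.0)/(7.56 + 21.0) = 5.559 MΩ.
Now apply the divider: V_out = 15.2 × 0.6706 = 10.19 V.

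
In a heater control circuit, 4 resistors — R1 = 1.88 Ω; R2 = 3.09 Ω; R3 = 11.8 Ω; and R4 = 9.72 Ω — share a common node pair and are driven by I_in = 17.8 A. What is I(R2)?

I ≈ 5.52 A

ΣG = 1/1.88 + 1/3.09 + 1/11.8 + 1/9.72 = 1.043.
R2 takes the fraction G_k/ΣG = 0.3236/1.043 = 0.3102, so I = 17.8 × 0.3102 = 5.522 A.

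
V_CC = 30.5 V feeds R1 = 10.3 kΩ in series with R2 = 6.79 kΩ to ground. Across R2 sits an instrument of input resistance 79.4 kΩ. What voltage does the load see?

First combine the lower leg with the load: R2 ‖ R_L = 6.255 kΩ.
Now apply the divider: V_out = 30.5 × 0.3778 = 11.52 V.

V_out ≈ 11.5 V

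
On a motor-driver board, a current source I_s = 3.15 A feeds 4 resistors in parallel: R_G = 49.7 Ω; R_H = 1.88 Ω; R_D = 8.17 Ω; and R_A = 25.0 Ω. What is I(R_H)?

I ≈ 2.35 A

ΣG = 1/49.7 + 1/1.88 + 1/8.17 + 1/25.0 = 0.7144.
R_H takes the fraction G_k/ΣG = 0.5319/0.7144 = 0.7445, so I = 3.15 × 0.7445 = 2.345 A.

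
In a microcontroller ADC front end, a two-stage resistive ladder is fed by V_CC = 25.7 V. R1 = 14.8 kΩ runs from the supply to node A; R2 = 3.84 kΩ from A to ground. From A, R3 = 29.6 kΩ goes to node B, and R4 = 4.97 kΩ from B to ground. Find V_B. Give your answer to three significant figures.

V_B ≈ 0.699 V

Looking into the second stage from A: R3 + R4 = 34.57 kΩ appears in parallel with R2.
R2 ‖ (R3+R4) = 3.456 kΩ.
So V_A = 25.7 × 0.1893 = 4.865 V.
Stage 2 is unloaded, so V_B = V_A · R4/(R3+R4) = 4.865 × 4.97/34.57 = 0.6995 V.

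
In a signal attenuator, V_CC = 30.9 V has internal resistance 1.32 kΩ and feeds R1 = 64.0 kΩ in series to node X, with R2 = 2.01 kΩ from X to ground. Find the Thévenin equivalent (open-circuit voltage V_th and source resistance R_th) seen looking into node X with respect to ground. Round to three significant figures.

R1' = 1.32 + 64.0 = 65.32 kΩ (source resistance + R1).
Open-circuit (no load on X): V_th = V_CC · R2/(R1' + R2) = 30.9 × 2.01/(65.32 + 2.01) = 0.9225 V.
Zeroing V_CC shorts the top of R1' to ground, so R_th = R1' ‖ R2 = 1.950 kΩ.

V_th ≈ 0.922 V, R_th ≈ 1.95 kΩ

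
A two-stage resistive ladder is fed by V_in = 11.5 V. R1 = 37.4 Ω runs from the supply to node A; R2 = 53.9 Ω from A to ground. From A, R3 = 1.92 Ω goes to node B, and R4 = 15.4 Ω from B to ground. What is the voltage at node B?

V_B ≈ 2.65 V

Node A sees R2 in parallel with the series input of stage 2, R3 + R4 = 17.32 Ω.
R2 ‖ (R3+R4) = 13.11 Ω.
So V_A = 11.5 × 0.2595 = 2.985 V.
Stage 2 is unloaded, so V_B = V_A · R4/(R3+R4) = 2.985 × 15.4/17.32 = 2.654 V.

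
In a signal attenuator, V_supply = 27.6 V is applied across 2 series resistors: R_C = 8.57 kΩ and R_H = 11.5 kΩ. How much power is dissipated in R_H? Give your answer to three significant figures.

The common current is I = 27.6/20.07 = 1.375 mA.
P(R_H) = I²·R_H = (1.375)² × 11.5 = 21.75 mW.

P ≈ 21.7 mW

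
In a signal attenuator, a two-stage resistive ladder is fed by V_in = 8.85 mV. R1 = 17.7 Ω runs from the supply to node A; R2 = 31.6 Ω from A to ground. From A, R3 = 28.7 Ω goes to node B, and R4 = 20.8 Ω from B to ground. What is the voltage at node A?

V_A ≈ 4.61 mV

The second stage (R3 + R4 = 49.50 Ω) loads node A in parallel with R2.
R2 ‖ (R3+R4) = 19.29 Ω.
So V_A = 8.85 × 0.5215 = 4.615 mV.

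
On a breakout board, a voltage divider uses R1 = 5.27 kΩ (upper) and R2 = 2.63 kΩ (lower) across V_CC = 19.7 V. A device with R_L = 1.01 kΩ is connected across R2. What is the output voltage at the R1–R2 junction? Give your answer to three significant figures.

V_out ≈ 2.40 V

First combine the lower leg with the load: R2 ‖ R_L = 0.7298 kΩ.
Then V_out = V_CC · R2'/(R1 + R2') = 19.7 × 0.7298/6.000 = 2.396 V.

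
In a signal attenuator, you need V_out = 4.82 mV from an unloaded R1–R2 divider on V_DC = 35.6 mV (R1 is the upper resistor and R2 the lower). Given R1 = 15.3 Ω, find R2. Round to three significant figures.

R2 ≈ 2.40 Ω

V_out/V_DC = R2/(R1+R2) = 0.1354.
Rearranging, R2 = R1·k/(1−k) = 15.3 × 0.1566 = 2.396 Ω.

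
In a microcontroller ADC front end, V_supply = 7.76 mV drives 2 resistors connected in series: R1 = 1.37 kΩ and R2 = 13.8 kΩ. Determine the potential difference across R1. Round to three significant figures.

V ≈ 0.701 mV

Series total: ΣR = 1.37 + 13.8 = 15.17 kΩ.
Voltage divider: V = V_supply · (1.370 / 15.17) = 7.76 × 0.09031 = 0.7008 mV.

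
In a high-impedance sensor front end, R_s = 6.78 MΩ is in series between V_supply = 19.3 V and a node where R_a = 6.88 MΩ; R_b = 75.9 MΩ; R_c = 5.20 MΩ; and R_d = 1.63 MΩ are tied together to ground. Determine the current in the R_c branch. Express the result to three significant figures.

I ≈ 0.492 µA

Combine the parallel branches: R_p = (1/6.88 + 1/75.9 + 1/5.20 + 1/1.63)⁻¹ = 1.037 MΩ.
Node voltage V_A = V_supply · R_p/(R_s + R_p) = 19.3 × 0.1327 = 2.560 V.
Branch current I = V_A/R_c = 2.560/5.20 = 0.4924 µA.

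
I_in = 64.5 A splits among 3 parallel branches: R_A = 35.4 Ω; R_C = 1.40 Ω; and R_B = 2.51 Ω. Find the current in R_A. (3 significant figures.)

ΣG = 1/35.4 + 1/1.40 + 1/2.51 = 1.141.
By the current-divider rule, I = I_in · G_k/ΣG = 64.5 × 0.02476 = 1.597 A.

I ≈ 1.60 A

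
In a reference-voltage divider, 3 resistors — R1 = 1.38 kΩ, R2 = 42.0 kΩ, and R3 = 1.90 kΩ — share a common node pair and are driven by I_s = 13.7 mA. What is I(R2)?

Conductances: ΣG = 1/1.38 + 1/42.0 + 1/1.90 = 1.275 (1/kΩ).
Current divider: I(R2) = I_s · G_k/ΣG = 13.7 × (0.02381/1.275) = 13.7 × 0.01868 = 0.2559 mA.

I ≈ 0.256 mA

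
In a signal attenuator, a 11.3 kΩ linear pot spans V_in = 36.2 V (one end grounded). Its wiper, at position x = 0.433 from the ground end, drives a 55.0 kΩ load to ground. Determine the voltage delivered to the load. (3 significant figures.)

Lower segment x·R_p = 4.893 kΩ; upper segment (1−x)·R_p = 6.407 kΩ.
Lower segment in parallel with the load: 4.893 ‖ 55.0 = 4.493 kΩ.
Then V_out = V_in · 4.493/(6.407 + 4.493) = 14.92 V.

V_out ≈ 14.9 V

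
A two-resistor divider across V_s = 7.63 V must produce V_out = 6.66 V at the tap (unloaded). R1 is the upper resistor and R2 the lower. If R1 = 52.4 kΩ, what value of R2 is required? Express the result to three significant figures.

Required fraction k = V_out/V_s = 0.8729.
R2 = R1 · 0.8729/(1 − 0.8729) = 359.8 kΩ.

R2 ≈ 360 kΩ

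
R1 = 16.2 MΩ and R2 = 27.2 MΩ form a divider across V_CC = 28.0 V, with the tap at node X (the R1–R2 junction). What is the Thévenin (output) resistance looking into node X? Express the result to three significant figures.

Looking into X with the source shorted: R_th = R1·R2/(R1+R2) = 16.20 × 27.2/43.40 = 10.15 MΩ.

R_th ≈ 10.2 MΩ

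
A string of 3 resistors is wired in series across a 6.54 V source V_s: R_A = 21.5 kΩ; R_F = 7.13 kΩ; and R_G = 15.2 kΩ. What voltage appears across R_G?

V ≈ 2.27 V

Total series resistance ΣR = 21.5 + 7.13 + 15.2 = 43.83 kΩ.
By the voltage-divider rule, V = 6.54 × 15.20/43.83 = 2.268 V.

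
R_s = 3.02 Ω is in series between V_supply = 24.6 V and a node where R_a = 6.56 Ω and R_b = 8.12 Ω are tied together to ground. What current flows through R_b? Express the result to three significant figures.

I ≈ 1.65 A

Parallel bank: R_p = 1/(1/6.56 + 1/8.12) = 3.629 Ω.
V_A by voltage divider: V_A = 24.6 × 3.629/(3.02 + 3.629) = 13.43 V.
I(R_b) = V_A / R_b = 13.43/8.12 = 1.653 A.
(Check via current divider: I_total = 3.700 A; share G_k/ΣG = 0.4469 → same result.)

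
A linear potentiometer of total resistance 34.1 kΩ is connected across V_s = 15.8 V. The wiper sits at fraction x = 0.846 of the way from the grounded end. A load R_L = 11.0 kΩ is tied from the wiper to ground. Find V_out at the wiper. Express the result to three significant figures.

V_out ≈ 9.52 V

Split the track: R_lower = x·R_p = 28.85 kΩ, R_upper = (1−x)·R_p = 5.251 kΩ.
Lower segment in parallel with the load: 28.85 ‖ 11.0 = 7.964 kΩ.
Loaded-divider output: V_out = 15.8 × 0.6026 = 9.521 V.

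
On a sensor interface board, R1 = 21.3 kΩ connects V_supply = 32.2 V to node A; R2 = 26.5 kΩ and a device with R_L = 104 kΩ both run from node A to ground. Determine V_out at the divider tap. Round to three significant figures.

R2 ‖ R_L = (26.5 × 104)/(26.5 + 104) = 21.12 kΩ.
Now apply the divider: V_out = 32.2 × 0.4979 = 16.03 V.
(Unloaded it would be 17.9 V; the load pulls it down.)

V_out ≈ 16.0 V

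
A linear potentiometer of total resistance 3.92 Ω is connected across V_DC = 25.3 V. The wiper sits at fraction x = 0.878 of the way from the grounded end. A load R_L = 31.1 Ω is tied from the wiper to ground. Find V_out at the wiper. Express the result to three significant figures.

V_out ≈ 21.9 V

The pot divides into 0.4782 Ω above the wiper and 3.442 Ω below.
R_L loads the lower segment: effective lower R = 3.099 Ω.
V_out = 25.3 × 3.099/(0.4782 + 3.099) = 21.92 V.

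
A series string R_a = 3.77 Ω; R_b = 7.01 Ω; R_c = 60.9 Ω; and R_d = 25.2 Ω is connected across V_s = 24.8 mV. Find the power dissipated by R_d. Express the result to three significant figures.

ΣR = 96.88 Ω → I = 24.8/96.88 = 0.2560 mA.
V(R_d) = I·R = 6.451 mV; P = V·I = 6.451 × 0.2560 = 1.651 µW.

P ≈ 1.65 µW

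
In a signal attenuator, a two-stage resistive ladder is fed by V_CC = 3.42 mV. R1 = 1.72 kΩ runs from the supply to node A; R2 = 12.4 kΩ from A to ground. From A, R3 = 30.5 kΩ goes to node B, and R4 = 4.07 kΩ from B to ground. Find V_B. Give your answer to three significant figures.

V_B ≈ 0.339 mV

The second stage (R3 + R4 = 34.57 kΩ) loads node A in parallel with R2.
Effective lower resistance at A: R2 ‖ 34.57 = 9.126 kΩ.
First divider: V_A = V_CC · 9.126/(1.72 + 9.126) = 2.878 mV.
V_B = V_A × 0.1177 = 0.3388 mV.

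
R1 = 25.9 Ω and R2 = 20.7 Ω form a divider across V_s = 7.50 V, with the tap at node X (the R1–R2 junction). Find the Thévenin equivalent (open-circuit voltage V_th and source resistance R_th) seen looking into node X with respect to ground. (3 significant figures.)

V_th is the unloaded tap voltage: V_s · R2/(R1+R2) = 7.50 × 0.4442 = 3.332 V.
Zeroing V_s shorts the top of R1 to ground, so R_th = R1 ‖ R2 = 11.50 Ω.

V_th ≈ 3.33 V, R_th ≈ 11.5 Ω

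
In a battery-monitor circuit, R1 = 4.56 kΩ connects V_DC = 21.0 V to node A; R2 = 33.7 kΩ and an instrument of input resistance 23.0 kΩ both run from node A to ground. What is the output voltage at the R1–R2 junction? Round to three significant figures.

First combine the lower leg with the load: R2 ‖ R_L = 13.67 kΩ.
Voltage divider with the loaded lower leg: V_out = 21.0 × 13.67/(4.56 + 13.67) = 21.0 × 0.7499 = 15.75 V.

V_out ≈ 15.7 V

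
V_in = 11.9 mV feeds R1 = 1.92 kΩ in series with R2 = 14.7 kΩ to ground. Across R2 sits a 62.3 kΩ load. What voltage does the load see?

The load sits in parallel with R2, giving an effective lower resistance R2' = R2·R_L/(R2+R_L) = 11.89 kΩ.
Now apply the divider: V_out = 11.9 × 0.8610 = 10.25 mV.

V_out ≈ 10.2 mV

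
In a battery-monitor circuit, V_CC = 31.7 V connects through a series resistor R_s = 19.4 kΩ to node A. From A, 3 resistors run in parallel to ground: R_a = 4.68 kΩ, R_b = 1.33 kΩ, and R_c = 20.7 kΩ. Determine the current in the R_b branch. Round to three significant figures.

Equivalent of the parallel group: R_p = 0.9863 kΩ.
V_A by voltage divider: V_A = 31.7 × 0.9863/(19.4 + 0.9863) = 1.534 V.
Branch current I = V_A/R_b = 1.534/1.33 = 1.153 mA.

I ≈ 1.15 mA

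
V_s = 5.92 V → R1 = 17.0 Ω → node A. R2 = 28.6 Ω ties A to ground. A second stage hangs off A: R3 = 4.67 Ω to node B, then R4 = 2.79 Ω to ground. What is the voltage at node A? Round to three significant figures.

Looking into the second stage from A: R3 + R4 = 7.460 Ω appears in parallel with R2.
Effective lower resistance at A: R2 ‖ 7.460 = 5.917 Ω.
V_A = 5.92 × 5.917/(17.0 + 5.917) = 1.528 V.

V_A ≈ 1.53 V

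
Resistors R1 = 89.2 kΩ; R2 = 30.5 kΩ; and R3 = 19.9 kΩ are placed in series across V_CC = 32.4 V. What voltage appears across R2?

V ≈ 7.08 V

Series total: ΣR = 89.2 + 30.5 + 19.9 = 139.6 kΩ.
Voltage divider: V = V_CC · (30.50 / 139.6) = 32.4 × 0.2185 = 7.079 V.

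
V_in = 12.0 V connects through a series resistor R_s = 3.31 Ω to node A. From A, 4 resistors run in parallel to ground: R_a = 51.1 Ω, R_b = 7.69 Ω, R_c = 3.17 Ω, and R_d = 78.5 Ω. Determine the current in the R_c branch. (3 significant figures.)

Parallel bank: R_p = 1/(1/51.1 + 1/7.69 + 1/3.17 + 1/78.5) = 2.093 Ω.
V_A by voltage divider: V_A = 12.0 × 2.093/(3.31 + 2.093) = 4.648 V.
I(R_c) = V_A / R_c = 4.648/3.17 = 1.466 A.
(Check via current divider: I_total = 2.221 A; share G_k/ΣG = 0.6602 → same result.)

I ≈ 1.47 A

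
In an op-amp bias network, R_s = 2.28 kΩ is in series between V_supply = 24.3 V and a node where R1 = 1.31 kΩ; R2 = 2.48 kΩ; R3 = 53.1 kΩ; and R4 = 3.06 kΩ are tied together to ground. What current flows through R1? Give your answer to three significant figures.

I ≈ 4.17 mA

Equivalent of the parallel group: R_p = 0.6613 kΩ.
V_A = 24.3 × 0.6613/2.941 = 5.463 V.
Branch current I = V_A/R1 = 5.463/1.31 = 4.170 mA.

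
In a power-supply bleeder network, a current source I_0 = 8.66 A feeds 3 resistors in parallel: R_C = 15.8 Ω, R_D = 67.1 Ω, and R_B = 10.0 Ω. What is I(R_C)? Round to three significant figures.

Total conductance ΣG = 1/15.8 + 1/67.1 + 1/10.0 = 0.1782 (units of 1/Ω).
By the current-divider rule, I = I_0 · G_k/ΣG = 8.66 × 0.3552 = 3.076 A.

I ≈ 3.08 A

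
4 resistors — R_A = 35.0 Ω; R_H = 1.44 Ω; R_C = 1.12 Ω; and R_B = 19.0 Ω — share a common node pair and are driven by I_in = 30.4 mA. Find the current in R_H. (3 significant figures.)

I ≈ 12.7 mA

ΣG = 1/35.0 + 1/1.44 + 1/1.12 + 1/19.0 = 1.669.
Current divider: I(R_H) = I_in · G_k/ΣG = 30.4 × (0.6944/1.669) = 30.4 × 0.4162 = 12.65 mA.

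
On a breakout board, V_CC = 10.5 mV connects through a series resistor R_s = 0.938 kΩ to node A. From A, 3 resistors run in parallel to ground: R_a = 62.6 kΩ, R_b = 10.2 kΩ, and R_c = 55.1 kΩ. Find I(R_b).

Equivalent of the parallel group: R_p = 7.566 kΩ.
V_A by voltage divider: V_A = 10.5 × 7.566/(0.938 + 7.566) = 9.342 mV.
Branch current I = V_A/R_b = 9.342/10.2 = 0.9159 µA.

I ≈ 0.916 µA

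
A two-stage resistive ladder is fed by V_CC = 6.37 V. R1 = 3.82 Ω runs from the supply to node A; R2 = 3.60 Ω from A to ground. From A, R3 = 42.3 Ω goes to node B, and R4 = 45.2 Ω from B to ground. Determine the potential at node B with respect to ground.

V_B ≈ 1.56 V

The second stage (R3 + R4 = 87.50 Ω) loads node A in parallel with R2.
Effective lower resistance at A: R2 ‖ 87.50 = 3.458 Ω.
First divider: V_A = V_CC · 3.458/(3.82 + 3.458) = 3.026 V.
V_B = V_A × 0.5166 = 1.563 V.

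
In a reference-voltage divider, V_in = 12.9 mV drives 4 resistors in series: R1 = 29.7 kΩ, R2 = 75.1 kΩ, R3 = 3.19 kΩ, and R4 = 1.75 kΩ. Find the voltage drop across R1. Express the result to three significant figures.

Series total: ΣR = 29.7 + 75.1 + 3.19 + 1.75 = 109.7 kΩ.
By the voltage-divider rule, V = 12.9 × 29.70/109.7 = 3.491 mV.

V ≈ 3.49 mV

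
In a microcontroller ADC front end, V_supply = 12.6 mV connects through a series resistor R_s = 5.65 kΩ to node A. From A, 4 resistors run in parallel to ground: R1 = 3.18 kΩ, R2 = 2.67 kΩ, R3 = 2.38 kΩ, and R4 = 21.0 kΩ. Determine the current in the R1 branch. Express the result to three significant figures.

Combine the parallel branches: R_p = (1/3.18 + 1/2.67 + 1/2.38 + 1/21.0)⁻¹ = 0.8645 kΩ.
V_A = 12.6 × 0.8645/6.514 = 1.672 mV.
Branch current I = V_A/R1 = 1.672/3.18 = 0.5258 µA.

I ≈ 0.526 µA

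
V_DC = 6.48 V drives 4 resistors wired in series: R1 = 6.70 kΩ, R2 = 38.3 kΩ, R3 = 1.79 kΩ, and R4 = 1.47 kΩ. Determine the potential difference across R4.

Total series resistance ΣR = 6.70 + 38.3 + 1.79 + 1.47 = 48.26 kΩ.
Voltage divider: V = V_DC · (1.470 / 48.26) = 6.48 × 0.03046 = 0.1974 V.

V ≈ 0.197 V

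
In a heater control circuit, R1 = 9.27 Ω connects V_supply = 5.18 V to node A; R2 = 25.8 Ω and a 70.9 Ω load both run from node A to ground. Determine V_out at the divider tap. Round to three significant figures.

The load sits in parallel with R2, giving an effective lower resistance R2' = R2·R_L/(R2+R_L) = 18.92 Ω.
Voltage divider with the loaded lower leg: V_out = 5.18 × 18.92/(9.27 + 18.92) = 5.18 × 0.6711 = 3.476 V.

V_out ≈ 3.48 V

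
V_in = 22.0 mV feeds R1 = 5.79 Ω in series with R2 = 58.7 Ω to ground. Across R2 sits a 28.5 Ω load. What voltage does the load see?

V_out ≈ 16.9 mV

The load sits in parallel with R2, giving an effective lower resistance R2' = R2·R_L/(R2+R_L) = 19.19 Ω.
Voltage divider with the loaded lower leg: V_out = 22.0 × 19.19/(5.79 + 19.19) = 22.0 × 0.7682 = 16.90 mV.
(Unloaded it would be 20.0 mV; the load pulls it down.)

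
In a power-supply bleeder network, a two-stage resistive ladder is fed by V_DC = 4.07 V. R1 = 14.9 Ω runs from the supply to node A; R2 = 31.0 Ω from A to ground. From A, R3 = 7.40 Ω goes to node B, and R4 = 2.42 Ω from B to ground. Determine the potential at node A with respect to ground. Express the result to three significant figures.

Looking into the second stage from A: R3 + R4 = 9.820 Ω appears in parallel with R2.
Effective lower resistance at A: R2 ‖ 9.820 = 7.458 Ω.
So V_A = 4.07 × 0.3336 = 1.358 V.

V_A ≈ 1.36 V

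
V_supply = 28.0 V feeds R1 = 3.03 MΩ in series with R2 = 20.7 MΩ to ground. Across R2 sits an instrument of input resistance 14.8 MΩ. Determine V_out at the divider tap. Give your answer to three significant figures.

V_out ≈ 20.7 V

First combine the lower leg with the load: R2 ‖ R_L = 8.630 MΩ.
Voltage divider with the loaded lower leg: V_out = 28.0 × 8.630/(3.03 + 8.630) = 28.0 × 0.7401 = 20.72 V.
(Unloaded it would be 24.4 V; the load pulls it down.)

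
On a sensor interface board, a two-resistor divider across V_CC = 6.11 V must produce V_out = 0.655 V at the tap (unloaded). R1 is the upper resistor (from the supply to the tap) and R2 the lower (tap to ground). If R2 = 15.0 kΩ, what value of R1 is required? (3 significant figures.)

V_out/V_CC = R2/(R1+R2) = 0.1072.
R1 = R2·(1/k − 1) = 15.0 × 8.328 = 124.9 kΩ.

R1 ≈ 125 kΩ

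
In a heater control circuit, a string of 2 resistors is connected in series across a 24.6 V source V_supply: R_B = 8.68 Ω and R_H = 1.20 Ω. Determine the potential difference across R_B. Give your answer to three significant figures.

Series total: ΣR = 8.68 + 1.20 = 9.880 Ω.
Voltage divider: V = V_supply · (8.680 / 9.880) = 24.6 × 0.8785 = 21.61 V.

V ≈ 21.6 V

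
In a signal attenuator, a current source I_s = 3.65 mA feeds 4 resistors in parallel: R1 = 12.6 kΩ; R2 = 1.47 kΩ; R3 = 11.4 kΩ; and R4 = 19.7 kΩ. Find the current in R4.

Conductances: ΣG = 1/12.6 + 1/1.47 + 1/11.4 + 1/19.7 = 0.8981 (1/kΩ).
By the current-divider rule, I = I_s · G_k/ΣG = 3.65 × 0.05652 = 0.2063 mA.

I ≈ 0.206 mA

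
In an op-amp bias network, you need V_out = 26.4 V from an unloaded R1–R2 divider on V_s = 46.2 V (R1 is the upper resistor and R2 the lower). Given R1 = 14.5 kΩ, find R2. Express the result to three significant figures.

The divider ratio is R2/(R1+R2) = 26.4/46.2 = 0.5714.
So R2 = R1 · V_out/(V_s − V_out) = 14.5 × 26.4/(46.2 − 26.4) = 14.5 × 1.333 = 19.33 kΩ.

R2 ≈ 19.3 kΩ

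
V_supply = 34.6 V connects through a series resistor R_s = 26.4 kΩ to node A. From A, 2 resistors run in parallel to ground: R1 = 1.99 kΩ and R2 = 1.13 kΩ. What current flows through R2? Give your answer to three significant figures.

Equivalent of the parallel group: R_p = 0.7207 kΩ.
V_A by voltage divider: V_A = 34.6 × 0.7207/(26.4 + 0.7207) = 0.9195 V.
I(R2) = V_A / R2 = 0.9195/1.13 = 0.8137 mA.
(Check via current divider: I_total = 1.276 mA; share G_k/ΣG = 0.6378 → same result.)

I ≈ 0.814 mA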